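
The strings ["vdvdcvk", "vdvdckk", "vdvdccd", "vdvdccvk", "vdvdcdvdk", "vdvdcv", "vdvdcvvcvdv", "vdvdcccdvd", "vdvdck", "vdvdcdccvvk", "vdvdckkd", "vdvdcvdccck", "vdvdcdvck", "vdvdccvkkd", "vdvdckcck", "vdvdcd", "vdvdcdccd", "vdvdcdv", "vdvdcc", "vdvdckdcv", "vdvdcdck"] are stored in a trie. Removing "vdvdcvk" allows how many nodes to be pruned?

Walk "vdvdcvk" from the leaf back toward the root, removing each node that no remaining word uses.
The suffix "k" (1 node) is used only by "vdvdcvk"; the node for "vdvdcv" still has the child "v", so pruning stops there.
Nodes removed: 1

1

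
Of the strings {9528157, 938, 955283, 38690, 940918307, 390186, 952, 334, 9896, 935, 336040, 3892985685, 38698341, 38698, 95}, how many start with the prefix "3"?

7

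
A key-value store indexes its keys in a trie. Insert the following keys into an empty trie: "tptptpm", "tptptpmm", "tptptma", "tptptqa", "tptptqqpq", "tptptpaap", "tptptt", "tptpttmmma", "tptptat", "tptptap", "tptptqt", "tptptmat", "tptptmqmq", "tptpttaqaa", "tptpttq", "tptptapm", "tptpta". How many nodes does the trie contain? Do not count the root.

37

For each word, the new-node count is its length minus the longest prefix already in the trie:
  "tptptpm" → 7 new (t, p, t, p, t, p, m)
  "tptptpmm" → prefix "tptptpm" already present; 1 new (m)
  "tptptma" → prefix "tptpt" already present; 2 new (m, a)
  "tptptqa" → prefix "tptpt" already present; 2 new (q, a)
  "tptptqqpq" → prefix "tptptq" already present; 3 new (q, p, q)
  "tptptpaap" → prefix "tptptp" already present; 3 new (a, a, p)
  "tptptt" → prefix "tptpt" already present; 1 new (t)
  "tptpttmmma" → prefix "tptptt" already present; 4 new (m, m, m, a)
  "tptptat" → prefix "tptpt" already present; 2 new (a, t)
  "tptptap" → prefix "tptpta" already present; 1 new (p)
  "tptptqt" → prefix "tptptq" already present; 1 new (t)
  "tptptmat" → prefix "tptptma" already present; 1 new (t)
  "tptptmqmq" → prefix "tptptm" already present; 3 new (q, m, q)
  "tptpttaqaa" → prefix "tptptt" already present; 4 new (a, q, a, a)
  "tptpttq" → prefix "tptptt" already present; 1 new (q)
  "tptptapm" → prefix "tptptap" already present; 1 new (m)
  "tptpta" → prefix "tptpta" already present; 0 new (none)
Total nodes = 7 + 1 + 2 + 2 + 3 + 3 + 1 + 4 + 2 + 1 + 1 + 1 + 3 + 4 + 1 + 1 + 0 = 37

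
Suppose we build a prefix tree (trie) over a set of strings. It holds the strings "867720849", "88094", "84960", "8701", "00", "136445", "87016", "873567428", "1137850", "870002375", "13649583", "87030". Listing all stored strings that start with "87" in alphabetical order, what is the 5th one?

873567428

Filter for "87…" and sort: "870002375", "8701", "87016", "87030", "873567428"
Position 5: 873567428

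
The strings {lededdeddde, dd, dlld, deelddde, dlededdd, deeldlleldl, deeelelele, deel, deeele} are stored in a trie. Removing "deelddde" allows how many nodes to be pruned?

3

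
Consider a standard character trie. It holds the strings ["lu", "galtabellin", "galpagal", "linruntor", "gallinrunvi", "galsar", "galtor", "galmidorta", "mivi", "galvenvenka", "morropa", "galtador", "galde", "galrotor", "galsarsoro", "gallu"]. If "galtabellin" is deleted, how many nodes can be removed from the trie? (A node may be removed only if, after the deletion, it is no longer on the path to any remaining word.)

6

After clearing the end-marker at "galtabellin", prune upward until reaching a node still needed by another word.
The suffix "bellin" (6 nodes) is used only by "galtabellin"; the node for "galta" still has the child "d", so pruning stops there.
Nodes removed: 6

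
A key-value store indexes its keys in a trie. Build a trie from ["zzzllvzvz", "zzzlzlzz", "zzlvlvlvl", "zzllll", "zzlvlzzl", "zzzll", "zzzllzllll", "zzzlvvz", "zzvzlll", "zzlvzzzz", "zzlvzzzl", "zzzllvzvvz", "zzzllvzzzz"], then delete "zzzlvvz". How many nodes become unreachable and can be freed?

Walk "zzzlvvz" from the leaf back toward the root, removing each node that no remaining word uses.
The suffix "vvz" (3 nodes) is used only by "zzzlvvz"; the node for "zzzl" still has the child "l", so pruning stops there.
Nodes removed: 3

3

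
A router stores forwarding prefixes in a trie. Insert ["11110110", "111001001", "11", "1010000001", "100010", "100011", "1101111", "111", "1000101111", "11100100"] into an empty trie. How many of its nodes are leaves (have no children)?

6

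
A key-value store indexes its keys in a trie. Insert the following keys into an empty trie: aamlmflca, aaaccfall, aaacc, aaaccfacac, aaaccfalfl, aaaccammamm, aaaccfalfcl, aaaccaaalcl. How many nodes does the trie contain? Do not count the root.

34

Trie structure (* marks end of a word):
(root)
└─ a
   └─ a
      ├─ a
      │  └─ c
      │     └─ c *
      │        ├─ a
      │        │  ├─ a
      │        │  │  └─ a
      │        │  │     └─ l
      │        │  │        └─ c
      │        │  │           └─ l *
      │        │  └─ m
      │        │     └─ m
      │        │        └─ a
      │        │           └─ m
      │        │              └─ m *
      │        └─ f
      │           └─ a
      │              ├─ c
      │              │  └─ a
      │              │     └─ c *
      │              └─ l
      │                 ├─ f
      │                 │  ├─ c
      │                 │  │  └─ l *
      │                 │  └─ l *
      │                 └─ l *
      └─ m
         └─ l
            └─ m
               └─ f
                  └─ l
                     └─ c
                        └─ a *
Counting every labelled node above: 34.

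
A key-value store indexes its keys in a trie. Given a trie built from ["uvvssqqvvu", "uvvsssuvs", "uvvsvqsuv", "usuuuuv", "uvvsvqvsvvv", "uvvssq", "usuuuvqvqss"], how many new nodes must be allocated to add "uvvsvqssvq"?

"uvvsvqs" is already a path in the trie; the remaining "svq" must be added.
New nodes needed: |"uvvsvqssvq"| − 7 = 10 − 7 = 3.

3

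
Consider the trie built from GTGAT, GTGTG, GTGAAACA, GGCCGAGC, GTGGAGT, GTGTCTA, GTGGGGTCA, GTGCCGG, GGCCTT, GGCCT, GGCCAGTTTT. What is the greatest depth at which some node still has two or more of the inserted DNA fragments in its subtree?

5

Equivalently: take the maximum, over all pairs, of their longest common prefix length.
e.g. "GGCCT" and "GGCCTT" share the prefix "GGCCT" of length 5; no pair shares a longer one.
Longest shared-prefix length: 5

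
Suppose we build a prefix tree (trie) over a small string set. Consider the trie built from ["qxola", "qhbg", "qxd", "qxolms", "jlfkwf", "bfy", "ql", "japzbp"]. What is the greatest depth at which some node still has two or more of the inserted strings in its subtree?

The deepest shared node is where two words last agree before diverging.
e.g. "qxola" and "qxolms" share the prefix "qxol" of length 4; no pair shares a longer one.
Longest shared-prefix length: 4

4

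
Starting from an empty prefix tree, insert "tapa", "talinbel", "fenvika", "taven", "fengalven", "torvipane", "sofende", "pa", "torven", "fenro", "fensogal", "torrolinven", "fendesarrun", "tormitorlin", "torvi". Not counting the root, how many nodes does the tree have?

76

For each word, the new-node count is its length minus the longest prefix already in the trie:
  "tapa" → 4 new (t, a, p, a)
  "talinbel" → prefix "ta" already present; 6 new (l, i, n, b, e, l)
  "fenvika" → 7 new (f, e, n, v, i, k, a)
  "taven" → prefix "ta" already present; 3 new (v, e, n)
  "fengalven" → prefix "fen" already present; 6 new (g, a, l, v, e, n)
  "torvipane" → prefix "t" already present; 8 new (o, r, v, i, p, a, n, e)
  "sofende" → 7 new (s, o, f, e, n, d, e)
  "pa" → 2 new (p, a)
  "torven" → prefix "torv" already present; 2 new (e, n)
  "fenro" → prefix "fen" already present; 2 new (r, o)
  "fensogal" → prefix "fen" already present; 5 new (s, o, g, a, l)
  "torrolinven" → prefix "tor" already present; 8 new (r, o, l, i, n, v, e, n)
  "fendesarrun" → prefix "fen" already present; 8 new (d, e, s, a, r, r, u, n)
  "tormitorlin" → prefix "tor" already present; 8 new (m, i, t, o, r, l, i, n)
  "torvi" → prefix "torvi" already present; 0 new (none)
Total nodes = 4 + 6 + 7 + 3 + 6 + 8 + 7 + 2 + 2 + 2 + 5 + 8 + 8 + 8 + 0 = 76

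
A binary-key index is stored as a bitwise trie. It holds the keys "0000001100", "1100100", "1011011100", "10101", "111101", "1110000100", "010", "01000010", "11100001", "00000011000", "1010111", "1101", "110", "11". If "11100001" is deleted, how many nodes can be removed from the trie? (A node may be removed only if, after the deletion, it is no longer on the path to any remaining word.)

0

After clearing the end-marker at "11100001", prune upward until reaching a node still needed by another word.
Every node on "11100001" is still needed (e.g. by "1110000100"), so nothing is freed.
Nodes removed: 0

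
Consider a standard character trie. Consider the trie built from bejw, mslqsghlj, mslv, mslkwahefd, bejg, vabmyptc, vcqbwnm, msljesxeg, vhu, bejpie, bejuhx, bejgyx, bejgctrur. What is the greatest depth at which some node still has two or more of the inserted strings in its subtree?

Equivalently: take the maximum, over all pairs, of their longest common prefix length.
e.g. "bejg" and "bejgctrur" share the prefix "bejg" of length 4; no pair shares a longer one.
Longest shared-prefix length: 4

4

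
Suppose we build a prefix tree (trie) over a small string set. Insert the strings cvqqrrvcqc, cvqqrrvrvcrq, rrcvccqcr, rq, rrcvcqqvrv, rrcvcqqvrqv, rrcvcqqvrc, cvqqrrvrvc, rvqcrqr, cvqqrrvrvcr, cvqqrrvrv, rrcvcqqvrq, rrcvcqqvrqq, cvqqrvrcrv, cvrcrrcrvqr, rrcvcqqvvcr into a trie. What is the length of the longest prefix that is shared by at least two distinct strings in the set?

Look for the deepest trie node that still has at least two words in its subtree.
"cvqqrrvrvcr" and "cvqqrrvrvcrq" agree on "cvqqrrvrvcr" (11 characters) before diverging; nothing deeper is shared.
Longest shared-prefix length: 11

11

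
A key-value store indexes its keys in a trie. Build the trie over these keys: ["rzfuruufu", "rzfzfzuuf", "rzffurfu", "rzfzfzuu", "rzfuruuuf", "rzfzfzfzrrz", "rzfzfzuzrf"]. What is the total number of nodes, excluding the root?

30

Trace insertions, counting only characters that open a new branch:
  "rzfuruufu" → 9 new (r, z, f, u, r, u, u, f, u)
  "rzfzfzuuf" → prefix "rzf" already present; 6 new (z, f, z, u, u, f)
  "rzffurfu" → prefix "rzf" already present; 5 new (f, u, r, f, u)
  "rzfzfzuu" → prefix "rzfzfzuu" already present; 0 new (none)
  "rzfuruuuf" → prefix "rzfuruu" already present; 2 new (u, f)
  "rzfzfzfzrrz" → prefix "rzfzfz" already present; 5 new (f, z, r, r, z)
  "rzfzfzuzrf" → prefix "rzfzfzu" already present; 3 new (z, r, f)
Total nodes = 9 + 6 + 5 + 0 + 2 + 5 + 3 = 30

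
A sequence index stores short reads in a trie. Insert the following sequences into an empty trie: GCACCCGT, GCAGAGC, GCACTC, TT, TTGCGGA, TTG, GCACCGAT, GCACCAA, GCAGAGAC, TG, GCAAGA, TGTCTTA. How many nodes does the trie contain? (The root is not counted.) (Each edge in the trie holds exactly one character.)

37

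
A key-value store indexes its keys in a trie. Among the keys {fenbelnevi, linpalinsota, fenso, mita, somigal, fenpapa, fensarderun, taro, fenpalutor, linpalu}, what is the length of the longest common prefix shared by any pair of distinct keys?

Equivalently: take the maximum, over all pairs, of their longest common prefix length.
"linpalinsota" and "linpalu" agree on "linpal" (6 characters) before diverging; nothing deeper is shared.
Longest shared-prefix length: 6

6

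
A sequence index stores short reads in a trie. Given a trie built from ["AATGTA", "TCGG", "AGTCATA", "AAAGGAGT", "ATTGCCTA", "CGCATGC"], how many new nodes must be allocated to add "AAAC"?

1

"AAA" is already a path in the trie; the remaining "C" must be added.
New nodes needed: |"AAAC"| − 3 = 4 − 3 = 1.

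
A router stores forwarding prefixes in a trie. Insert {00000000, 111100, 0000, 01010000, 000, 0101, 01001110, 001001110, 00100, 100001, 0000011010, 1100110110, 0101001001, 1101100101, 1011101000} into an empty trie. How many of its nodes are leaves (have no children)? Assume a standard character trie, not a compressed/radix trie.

11

A leaf is a node with no children — equivalently, the end of a word that is not a proper prefix of any other stored word.
Those words: "00000000", "0000011010", "001001110", "01001110", "01010000", "0101001001", "100001", "1011101000", "1100110110", "1101100101", "111100"
Leaf count: 11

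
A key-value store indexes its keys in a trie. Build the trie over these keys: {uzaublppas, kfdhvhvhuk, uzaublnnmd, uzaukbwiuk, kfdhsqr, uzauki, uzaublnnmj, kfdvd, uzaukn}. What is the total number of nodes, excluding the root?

Count nodes per top-level branch (shared prefixes stored once):
  'k'-branch (kfdhsqr, kfdhvhvhuk, kfdvd): 15 nodes
  'u'-branch (uzaublnnmd, uzaublnnmj, uzaublppas, uzaukbwiuk, uzauki, uzaukn): 23 nodes
Sum: 38

38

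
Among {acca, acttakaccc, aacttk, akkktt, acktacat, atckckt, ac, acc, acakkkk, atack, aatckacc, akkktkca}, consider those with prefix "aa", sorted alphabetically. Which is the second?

Filter for "aa…" and sort: "aacttk", "aatckacc"
Position 2: aatckacc

aatckacc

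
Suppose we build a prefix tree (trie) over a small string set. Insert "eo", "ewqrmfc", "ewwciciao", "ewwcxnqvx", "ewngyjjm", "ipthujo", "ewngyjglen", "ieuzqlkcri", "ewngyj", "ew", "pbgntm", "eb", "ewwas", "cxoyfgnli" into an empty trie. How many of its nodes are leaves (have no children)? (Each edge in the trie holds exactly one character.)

Leaves are exactly the stored words that no other stored word extends.
Those words: "cxoyfgnli", "eb", "eo", "ewngyjglen", "ewngyjjm", "ewqrmfc", "ewwas", "ewwciciao", "ewwcxnqvx", "ieuzqlkcri", "ipthujo", "pbgntm"
Leaf count: 12

12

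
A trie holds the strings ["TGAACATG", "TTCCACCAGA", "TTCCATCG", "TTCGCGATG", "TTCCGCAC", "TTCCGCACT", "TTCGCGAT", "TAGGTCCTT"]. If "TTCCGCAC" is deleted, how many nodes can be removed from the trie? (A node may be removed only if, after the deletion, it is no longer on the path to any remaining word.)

Walk "TTCCGCAC" from the leaf back toward the root, removing each node that no remaining word uses.
Every node on "TTCCGCAC" is still needed (e.g. by "TTCCGCACT"), so nothing is freed.
Nodes removed: 0

0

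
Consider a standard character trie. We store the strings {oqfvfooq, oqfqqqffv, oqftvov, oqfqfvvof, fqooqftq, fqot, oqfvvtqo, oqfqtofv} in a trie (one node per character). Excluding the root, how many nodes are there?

Insert word by word; a character creates a node only if that edge doesn't already exist:
  "oqfvfooq" → 8 new (o, q, f, v, f, o, o, q)
  "oqfqqqffv" → prefix "oqf" already present; 6 new (q, q, q, f, f, v)
  "oqftvov" → prefix "oqf" already present; 4 new (t, v, o, v)
  "oqfqfvvof" → prefix "oqfq" already present; 5 new (f, v, v, o, f)
  "fqooqftq" → 8 new (f, q, o, o, q, f, t, q)
  "fqot" → prefix "fqo" already present; 1 new (t)
  "oqfvvtqo" → prefix "oqfv" already present; 4 new (v, t, q, o)
  "oqfqtofv" → prefix "oqfq" already present; 4 new (t, o, f, v)
Total nodes = 8 + 6 + 4 + 5 + 8 + 1 + 4 + 4 = 40

40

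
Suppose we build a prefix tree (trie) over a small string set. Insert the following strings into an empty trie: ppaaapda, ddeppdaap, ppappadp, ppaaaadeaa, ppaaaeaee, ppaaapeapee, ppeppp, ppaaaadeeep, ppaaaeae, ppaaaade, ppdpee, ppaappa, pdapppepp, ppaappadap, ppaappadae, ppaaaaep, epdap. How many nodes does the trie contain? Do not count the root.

Trace insertions, counting only characters that open a new branch:
  "ppaaapda" → 8 new (p, p, a, a, a, p, d, a)
  "ddeppdaap" → 9 new (d, d, e, p, p, d, a, a, p)
  "ppappadp" → prefix "ppa" already present; 5 new (p, p, a, d, p)
  "ppaaaadeaa" → prefix "ppaaa" already present; 5 new (a, d, e, a, a)
  "ppaaaeaee" → prefix "ppaaa" already present; 4 new (e, a, e, e)
  "ppaaapeapee" → prefix "ppaaap" already present; 5 new (e, a, p, e, e)
  "ppeppp" → prefix "pp" already present; 4 new (e, p, p, p)
  "ppaaaadeeep" → prefix "ppaaaade" already present; 3 new (e, e, p)
  "ppaaaeae" → prefix "ppaaaeae" already present; 0 new (none)
  "ppaaaade" → prefix "ppaaaade" already present; 0 new (none)
  "ppdpee" → prefix "pp" already present; 4 new (d, p, e, e)
  "ppaappa" → prefix "ppaa" already present; 3 new (p, p, a)
  "pdapppepp" → prefix "p" already present; 8 new (d, a, p, p, p, e, p, p)
  "ppaappadap" → prefix "ppaappa" already present; 3 new (d, a, p)
  "ppaappadae" → prefix "ppaappada" already present; 1 new (e)
  "ppaaaaep" → prefix "ppaaaa" already present; 2 new (e, p)
  "epdap" → 5 new (e, p, d, a, p)
Total nodes = 8 + 9 + 5 + 5 + 4 + 5 + 4 + 3 + 0 + 0 + 4 + 3 + 8 + 3 + 1 + 2 + 5 = 69

69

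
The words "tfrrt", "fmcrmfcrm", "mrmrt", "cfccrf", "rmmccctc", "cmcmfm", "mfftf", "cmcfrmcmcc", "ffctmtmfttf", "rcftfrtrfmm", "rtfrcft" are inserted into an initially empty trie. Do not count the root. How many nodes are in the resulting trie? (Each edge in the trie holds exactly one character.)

75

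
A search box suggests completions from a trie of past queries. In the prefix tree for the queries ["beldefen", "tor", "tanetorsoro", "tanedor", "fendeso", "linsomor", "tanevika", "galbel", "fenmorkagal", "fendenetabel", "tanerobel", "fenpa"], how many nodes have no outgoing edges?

12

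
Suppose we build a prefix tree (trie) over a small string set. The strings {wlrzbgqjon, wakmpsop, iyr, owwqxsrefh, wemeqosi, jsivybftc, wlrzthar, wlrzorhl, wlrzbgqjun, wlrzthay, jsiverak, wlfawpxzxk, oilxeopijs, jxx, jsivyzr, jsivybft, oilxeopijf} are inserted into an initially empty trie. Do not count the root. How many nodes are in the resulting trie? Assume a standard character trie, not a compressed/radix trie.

For each word, the new-node count is its length minus the longest prefix already in the trie:
  "wlrzbgqjon" → 10 new (w, l, r, z, b, g, q, j, o, n)
  "wakmpsop" → prefix "w" already present; 7 new (a, k, m, p, s, o, p)
  "iyr" → 3 new (i, y, r)
  "owwqxsrefh" → 10 new (o, w, w, q, x, s, r, e, f, h)
  "wemeqosi" → prefix "w" already present; 7 new (e, m, e, q, o, s, i)
  "jsivybftc" → 9 new (j, s, i, v, y, b, f, t, c)
  "wlrzthar" → prefix "wlrz" already present; 4 new (t, h, a, r)
  "wlrzorhl" → prefix "wlrz" already present; 4 new (o, r, h, l)
  "wlrzbgqjun" → prefix "wlrzbgqj" already present; 2 new (u, n)
  "wlrzthay" → prefix "wlrztha" already present; 1 new (y)
  "jsiverak" → prefix "jsiv" already present; 4 new (e, r, a, k)
  "wlfawpxzxk" → prefix "wl" already present; 8 new (f, a, w, p, x, z, x, k)
  "oilxeopijs" → prefix "o" already present; 9 new (i, l, x, e, o, p, i, j, s)
  "jxx" → prefix "j" already present; 2 new (x, x)
  "jsivyzr" → prefix "jsivy" already present; 2 new (z, r)
  "jsivybft" → prefix "jsivybft" already present; 0 new (none)
  "oilxeopijf" → prefix "oilxeopij" already present; 1 new (f)
Total nodes = 10 + 7 + 3 + 10 + 7 + 9 + 4 + 4 + 2 + 1 + 4 + 8 + 9 + 2 + 2 + 0 + 1 = 83

83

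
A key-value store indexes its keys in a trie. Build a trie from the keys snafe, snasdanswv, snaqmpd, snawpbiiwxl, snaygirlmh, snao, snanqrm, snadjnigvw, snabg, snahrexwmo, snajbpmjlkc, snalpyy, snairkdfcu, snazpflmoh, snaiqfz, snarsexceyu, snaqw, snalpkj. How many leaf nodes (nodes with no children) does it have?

Leaves are exactly the stored words that no other stored word extends.
Those words: "snabg", "snadjnigvw", "snafe", "snahrexwmo", "snaiqfz", "snairkdfcu", "snajbpmjlkc", "snalpkj", "snalpyy", "snanqrm", "snao", "snaqmpd", "snaqw", "snarsexceyu", "snasdanswv", "snawpbiiwxl", "snaygirlmh", "snazpflmoh"
Leaf count: 18

18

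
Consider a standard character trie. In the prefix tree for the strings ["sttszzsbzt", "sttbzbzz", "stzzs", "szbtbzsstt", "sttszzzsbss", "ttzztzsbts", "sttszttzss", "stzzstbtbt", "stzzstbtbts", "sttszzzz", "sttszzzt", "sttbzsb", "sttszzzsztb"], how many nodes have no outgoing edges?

Leaves are exactly the stored words that no other stored word extends.
Those words: "sttbzbzz", "sttbzsb", "sttszttzss", "sttszzsbzt", "sttszzzsbss", "sttszzzsztb", "sttszzzt", "sttszzzz", "stzzstbtbts", "szbtbzsstt", "ttzztzsbts"
Leaf count: 11

11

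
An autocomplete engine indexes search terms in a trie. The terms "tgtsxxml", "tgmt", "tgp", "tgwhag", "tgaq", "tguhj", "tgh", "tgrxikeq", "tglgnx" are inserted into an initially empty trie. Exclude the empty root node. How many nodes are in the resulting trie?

31

Insert word by word; a character creates a node only if that edge doesn't already exist:
  "tgtsxxml" → 8 new (t, g, t, s, x, x, m, l)
  "tgmt" → prefix "tg" already present; 2 new (m, t)
  "tgp" → prefix "tg" already present; 1 new (p)
  "tgwhag" → prefix "tg" already present; 4 new (w, h, a, g)
  "tgaq" → prefix "tg" already present; 2 new (a, q)
  "tguhj" → prefix "tg" already present; 3 new (u, h, j)
  "tgh" → prefix "tg" already present; 1 new (h)
  "tgrxikeq" → prefix "tg" already present; 6 new (r, x, i, k, e, q)
  "tglgnx" → prefix "tg" already present; 4 new (l, g, n, x)
Total nodes = 8 + 2 + 1 + 4 + 2 + 3 + 1 + 6 + 4 = 31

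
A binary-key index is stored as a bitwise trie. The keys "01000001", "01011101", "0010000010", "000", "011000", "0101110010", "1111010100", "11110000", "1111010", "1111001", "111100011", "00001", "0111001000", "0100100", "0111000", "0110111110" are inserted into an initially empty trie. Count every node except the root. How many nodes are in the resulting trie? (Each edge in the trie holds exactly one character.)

Insert word by word; a character creates a node only if that edge doesn't already exist:
  "01000001" → 8 new (0, 1, 0, 0, 0, 0, 0, 1)
  "01011101" → prefix "010" already present; 5 new (1, 1, 1, 0, 1)
  "0010000010" → prefix "0" already present; 9 new (0, 1, 0, 0, 0, 0, 0, 1, 0)
  "000" → prefix "00" already present; 1 new (0)
  "011000" → prefix "01" already present; 4 new (1, 0, 0, 0)
  "0101110010" → prefix "0101110" already present; 3 new (0, 1, 0)
  "1111010100" → 10 new (1, 1, 1, 1, 0, 1, 0, 1, 0, 0)
  "11110000" → prefix "11110" already present; 3 new (0, 0, 0)
  "1111010" → prefix "1111010" already present; 0 new (none)
  "1111001" → prefix "111100" already present; 1 new (1)
  "111100011" → prefix "1111000" already present; 2 new (1, 1)
  "00001" → prefix "000" already present; 2 new (0, 1)
  "0111001000" → prefix "011" already present; 7 new (1, 0, 0, 1, 0, 0, 0)
  "0100100" → prefix "0100" already present; 3 new (1, 0, 0)
  "0111000" → prefix "011100" already present; 1 new (0)
  "0110111110" → prefix "0110" already present; 6 new (1, 1, 1, 1, 1, 0)
Total nodes = 8 + 5 + 9 + 1 + 4 + 3 + 10 + 3 + 0 + 1 + 2 + 2 + 7 + 3 + 1 + 6 = 65

65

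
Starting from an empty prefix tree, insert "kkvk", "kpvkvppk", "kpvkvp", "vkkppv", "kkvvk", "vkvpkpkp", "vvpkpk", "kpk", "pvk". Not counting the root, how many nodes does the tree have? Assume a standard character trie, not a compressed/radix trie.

For each word, the new-node count is its length minus the longest prefix already in the trie:
  "kkvk" → 4 new (k, k, v, k)
  "kpvkvppk" → prefix "k" already present; 7 new (p, v, k, v, p, p, k)
  "kpvkvp" → prefix "kpvkvp" already present; 0 new (none)
  "vkkppv" → 6 new (v, k, k, p, p, v)
  "kkvvk" → prefix "kkv" already present; 2 new (v, k)
  "vkvpkpkp" → prefix "vk" already present; 6 new (v, p, k, p, k, p)
  "vvpkpk" → prefix "v" already present; 5 new (v, p, k, p, k)
  "kpk" → prefix "kp" already present; 1 new (k)
  "pvk" → 3 new (p, v, k)
Total nodes = 4 + 7 + 0 + 6 + 2 + 6 + 5 + 1 + 3 = 34

34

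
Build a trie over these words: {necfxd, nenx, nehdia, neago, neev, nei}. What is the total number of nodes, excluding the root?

Trie structure (* marks end of a word):
(root)
└─ n
   └─ e
      ├─ a
      │  └─ g
      │     └─ o *
      ├─ c
      │  └─ f
      │     └─ x
      │        └─ d *
      ├─ e
      │  └─ v *
      ├─ h
      │  └─ d
      │     └─ i
      │        └─ a *
      ├─ i *
      └─ n
         └─ x *
Counting every labelled node above: 18.

18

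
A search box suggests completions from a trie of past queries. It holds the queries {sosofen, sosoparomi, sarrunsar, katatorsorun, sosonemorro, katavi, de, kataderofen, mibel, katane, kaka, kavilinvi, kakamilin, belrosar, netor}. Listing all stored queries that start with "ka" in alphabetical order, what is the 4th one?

katane

Words with prefix "ka", in lexicographic order: "kaka", "kakamilin", "kataderofen", "katane", "katatorsorun", "katavi", "kavilinvi"
Position 4: katane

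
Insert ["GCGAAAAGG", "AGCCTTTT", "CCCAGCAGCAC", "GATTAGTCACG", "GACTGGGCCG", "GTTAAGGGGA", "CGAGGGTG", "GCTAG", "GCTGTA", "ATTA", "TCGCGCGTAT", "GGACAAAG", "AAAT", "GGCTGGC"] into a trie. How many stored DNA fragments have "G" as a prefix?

Walk to "G"; the words in its subtree are exactly those with that prefix.
Words under "G": GACTGGGCCG, GATTAGTCACG, GCGAAAAGG, GCTAG, GCTGTA, GGACAAAG, GGCTGGC, GTTAAGGGGA
Count: 8

8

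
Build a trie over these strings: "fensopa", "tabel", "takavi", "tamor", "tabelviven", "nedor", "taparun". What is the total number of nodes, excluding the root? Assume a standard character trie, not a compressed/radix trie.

34

Insert word by word; a character creates a node only if that edge doesn't already exist:
  "fensopa" → 7 new (f, e, n, s, o, p, a)
  "tabel" → 5 new (t, a, b, e, l)
  "takavi" → prefix "ta" already present; 4 new (k, a, v, i)
  "tamor" → prefix "ta" already present; 3 new (m, o, r)
  "tabelviven" → prefix "tabel" already present; 5 new (v, i, v, e, n)
  "nedor" → 5 new (n, e, d, o, r)
  "taparun" → prefix "ta" already present; 5 new (p, a, r, u, n)
Total nodes = 7 + 5 + 4 + 3 + 5 + 5 + 5 = 34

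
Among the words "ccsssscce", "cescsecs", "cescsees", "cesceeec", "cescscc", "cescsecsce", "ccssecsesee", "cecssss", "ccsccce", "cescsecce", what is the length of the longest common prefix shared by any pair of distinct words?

Equivalently: take the maximum, over all pairs, of their longest common prefix length.
e.g. "cescsecs" and "cescsecsce" share the prefix "cescsecs" of length 8; no pair shares a longer one.
Longest shared-prefix length: 8

8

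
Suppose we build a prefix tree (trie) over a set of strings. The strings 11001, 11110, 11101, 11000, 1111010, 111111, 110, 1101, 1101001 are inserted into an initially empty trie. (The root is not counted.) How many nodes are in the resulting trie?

Count nodes per top-level branch (shared prefixes stored once):
  '1'-branch (110, 11000, 11001, 1101, 1101001, 11101, 11110, 1111010, 111111): 19 nodes
Sum: 19

19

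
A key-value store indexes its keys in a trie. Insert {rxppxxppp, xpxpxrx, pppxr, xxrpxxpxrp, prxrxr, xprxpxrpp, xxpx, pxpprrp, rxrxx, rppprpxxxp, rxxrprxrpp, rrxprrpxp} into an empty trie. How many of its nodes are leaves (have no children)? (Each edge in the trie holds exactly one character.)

A leaf is a node with no children — equivalently, the end of a word that is not a proper prefix of any other stored word.
Those words: "pppxr", "prxrxr", "pxpprrp", "rppprpxxxp", "rrxprrpxp", "rxppxxppp", "rxrxx", "rxxrprxrpp", "xprxpxrpp", "xpxpxrx", "xxpx", "xxrpxxpxrp"
Leaf count: 12

12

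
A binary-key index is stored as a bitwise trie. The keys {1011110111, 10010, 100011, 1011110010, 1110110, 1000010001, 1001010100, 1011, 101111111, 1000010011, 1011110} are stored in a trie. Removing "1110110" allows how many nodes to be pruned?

Walk "1110110" from the leaf back toward the root, removing each node that no remaining word uses.
The suffix "110110" (6 nodes) is used only by "1110110"; the node for "1" still has the child "0", so pruning stops there.
Nodes removed: 6

6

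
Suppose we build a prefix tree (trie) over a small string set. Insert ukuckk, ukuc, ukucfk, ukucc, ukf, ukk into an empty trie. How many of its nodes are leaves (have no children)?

5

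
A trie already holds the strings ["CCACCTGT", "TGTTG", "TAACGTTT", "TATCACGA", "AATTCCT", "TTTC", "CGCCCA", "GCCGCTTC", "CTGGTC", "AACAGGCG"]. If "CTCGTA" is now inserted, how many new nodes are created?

Walking "CTCGTA" from the root, the first 2 characters ("CT") follow existing edges; "C" is the first miss.
New nodes needed: |"CTCGTA"| − 2 = 6 − 2 = 4.

4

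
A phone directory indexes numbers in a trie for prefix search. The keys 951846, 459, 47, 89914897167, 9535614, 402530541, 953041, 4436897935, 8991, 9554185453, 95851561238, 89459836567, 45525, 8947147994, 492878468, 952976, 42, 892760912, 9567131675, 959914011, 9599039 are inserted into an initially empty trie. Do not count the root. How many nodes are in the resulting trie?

For each word, the new-node count is its length minus the longest prefix already in the trie:
  "951846" → 6 new (9, 5, 1, 8, 4, 6)
  "459" → 3 new (4, 5, 9)
  "47" → prefix "4" already present; 1 new (7)
  "89914897167" → 11 new (8, 9, 9, 1, 4, 8, 9, 7, 1, 6, 7)
  "9535614" → prefix "95" already present; 5 new (3, 5, 6, 1, 4)
  "402530541" → prefix "4" already present; 8 new (0, 2, 5, 3, 0, 5, 4, 1)
  "953041" → prefix "953" already present; 3 new (0, 4, 1)
  "4436897935" → prefix "4" already present; 9 new (4, 3, 6, 8, 9, 7, 9, 3, 5)
  "8991" → prefix "8991" already present; 0 new (none)
  "9554185453" → prefix "95" already present; 8 new (5, 4, 1, 8, 5, 4, 5, 3)
  "95851561238" → prefix "95" already present; 9 new (8, 5, 1, 5, 6, 1, 2, 3, 8)
  "89459836567" → prefix "89" already present; 9 new (4, 5, 9, 8, 3, 6, 5, 6, 7)
  "45525" → prefix "45" already present; 3 new (5, 2, 5)
  "8947147994" → prefix "894" already present; 7 new (7, 1, 4, 7, 9, 9, 4)
  "492878468" → prefix "4" already present; 8 new (9, 2, 8, 7, 8, 4, 6, 8)
  "952976" → prefix "95" already present; 4 new (2, 9, 7, 6)
  "42" → prefix "4" already present; 1 new (2)
  "892760912" → prefix "89" already present; 7 new (2, 7, 6, 0, 9, 1, 2)
  "9567131675" → prefix "95" already present; 8 new (6, 7, 1, 3, 1, 6, 7, 5)
  "959914011" → prefix "95" already present; 7 new (9, 9, 1, 4, 0, 1, 1)
  "9599039" → prefix "9599" already present; 3 new (0, 3, 9)
Total nodes = 6 + 3 + 1 + 11 + 5 + 8 + 3 + 9 + 0 + 8 + 9 + 9 + 3 + 7 + 8 + 4 + 1 + 7 + 8 + 7 + 3 = 120

120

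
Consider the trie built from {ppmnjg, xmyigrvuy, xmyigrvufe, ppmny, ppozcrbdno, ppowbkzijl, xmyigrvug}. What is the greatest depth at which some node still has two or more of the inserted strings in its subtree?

8

Equivalently: take the maximum, over all pairs, of their longest common prefix length.
e.g. "xmyigrvufe" and "xmyigrvug" share the prefix "xmyigrvu" of length 8; no pair shares a longer one.
Longest shared-prefix length: 8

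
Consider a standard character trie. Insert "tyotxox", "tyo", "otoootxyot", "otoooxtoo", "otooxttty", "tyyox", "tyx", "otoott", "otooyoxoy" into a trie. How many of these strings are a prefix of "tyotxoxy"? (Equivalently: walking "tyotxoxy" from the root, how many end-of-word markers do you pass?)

Walk "tyotxoxy" from the root; an end-of-word marker is hit whenever a stored word is a prefix of "tyotxoxy".
Prefixes of the query that are stored words: "tyo", "tyotxox"
Count: 2

2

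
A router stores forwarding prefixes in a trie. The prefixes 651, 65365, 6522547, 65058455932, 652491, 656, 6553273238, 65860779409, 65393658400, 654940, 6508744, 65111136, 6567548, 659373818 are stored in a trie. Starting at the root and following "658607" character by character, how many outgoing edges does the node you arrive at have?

1

The children of the "658607" node are the distinct next characters among strings starting with "658607".
Characters that immediately follow "658607" among the stored strings: {7}.
That node has 1 child edge.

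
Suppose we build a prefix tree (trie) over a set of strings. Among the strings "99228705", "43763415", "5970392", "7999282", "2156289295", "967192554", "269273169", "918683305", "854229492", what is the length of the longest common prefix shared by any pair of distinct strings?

Look for the deepest trie node that still has at least two words in its subtree.
"2156289295" and "269273169" agree on "2" (1 characters) before diverging; nothing deeper is shared.
Longest shared-prefix length: 1

1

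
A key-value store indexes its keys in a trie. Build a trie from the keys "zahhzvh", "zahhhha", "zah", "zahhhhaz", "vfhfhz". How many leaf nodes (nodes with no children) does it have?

Leaves are exactly the stored words that no other stored word extends.
Those words: "vfhfhz", "zahhhhaz", "zahhzvh"
Leaf count: 3

3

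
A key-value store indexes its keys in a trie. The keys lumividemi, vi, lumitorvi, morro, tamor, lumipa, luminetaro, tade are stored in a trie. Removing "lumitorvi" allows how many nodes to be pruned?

5

After clearing the end-marker at "lumitorvi", prune upward until reaching a node still needed by another word.
The suffix "torvi" (5 nodes) is used only by "lumitorvi"; the node for "lumi" still has the child "v", so pruning stops there.
Nodes removed: 5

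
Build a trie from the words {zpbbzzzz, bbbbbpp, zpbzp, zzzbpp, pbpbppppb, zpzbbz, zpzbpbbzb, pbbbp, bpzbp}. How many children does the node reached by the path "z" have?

Follow the path "z" to its node, then look at its outgoing edges.
Characters that immediately follow "z" among the stored strings: {p, z}.
That node has 2 child edges.

2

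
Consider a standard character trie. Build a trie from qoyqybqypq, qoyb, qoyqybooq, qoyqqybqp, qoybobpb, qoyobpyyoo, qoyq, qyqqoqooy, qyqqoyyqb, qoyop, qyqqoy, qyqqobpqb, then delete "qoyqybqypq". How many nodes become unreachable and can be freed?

Walk "qoyqybqypq" from the leaf back toward the root, removing each node that no remaining word uses.
The suffix "qypq" (4 nodes) is used only by "qoyqybqypq"; the node for "qoyqyb" still has the child "o", so pruning stops there.
Nodes removed: 4

4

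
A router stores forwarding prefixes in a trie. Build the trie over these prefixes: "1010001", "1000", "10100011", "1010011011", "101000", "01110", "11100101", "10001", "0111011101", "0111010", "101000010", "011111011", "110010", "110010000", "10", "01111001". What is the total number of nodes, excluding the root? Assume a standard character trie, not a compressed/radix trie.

52

Insert word by word; a character creates a node only if that edge doesn't already exist:
  "1010001" → 7 new (1, 0, 1, 0, 0, 0, 1)
  "1000" → prefix "10" already present; 2 new (0, 0)
  "10100011" → prefix "1010001" already present; 1 new (1)
  "1010011011" → prefix "10100" already present; 5 new (1, 1, 0, 1, 1)
  "101000" → prefix "101000" already present; 0 new (none)
  "01110" → 5 new (0, 1, 1, 1, 0)
  "11100101" → prefix "1" already present; 7 new (1, 1, 0, 0, 1, 0, 1)
  "10001" → prefix "1000" already present; 1 new (1)
  "0111011101" → prefix "01110" already present; 5 new (1, 1, 1, 0, 1)
  "0111010" → prefix "011101" already present; 1 new (0)
  "101000010" → prefix "101000" already present; 3 new (0, 1, 0)
  "011111011" → prefix "0111" already present; 5 new (1, 1, 0, 1, 1)
  "110010" → prefix "11" already present; 4 new (0, 0, 1, 0)
  "110010000" → prefix "110010" already present; 3 new (0, 0, 0)
  "10" → prefix "10" already present; 0 new (none)
  "01111001" → prefix "01111" already present; 3 new (0, 0, 1)
Total nodes = 7 + 2 + 1 + 5 + 0 + 5 + 7 + 1 + 5 + 1 + 3 + 5 + 4 + 3 + 0 + 3 = 52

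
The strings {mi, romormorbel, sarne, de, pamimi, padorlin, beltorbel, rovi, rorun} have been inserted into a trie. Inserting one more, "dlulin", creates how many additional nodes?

5

The longest prefix of "dlulin" already in the trie is "d" (length 1).
So 6 − 1 = 5 new nodes.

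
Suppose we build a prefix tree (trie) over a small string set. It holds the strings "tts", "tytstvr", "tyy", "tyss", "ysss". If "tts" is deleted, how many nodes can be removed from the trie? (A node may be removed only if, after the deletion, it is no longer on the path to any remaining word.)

After clearing the end-marker at "tts", prune upward until reaching a node still needed by another word.
The suffix "ts" (2 nodes) is used only by "tts"; the node for "t" still has the child "y", so pruning stops there.
Nodes removed: 2

2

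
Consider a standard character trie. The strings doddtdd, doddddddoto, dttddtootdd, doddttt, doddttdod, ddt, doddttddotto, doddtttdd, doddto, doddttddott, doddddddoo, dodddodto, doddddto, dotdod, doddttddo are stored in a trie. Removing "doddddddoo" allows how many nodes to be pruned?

1

After clearing the end-marker at "doddddddoo", prune upward until reaching a node still needed by another word.
The suffix "o" (1 node) is used only by "doddddddoo"; the node for "doddddddo" still has the child "t", so pruning stops there.
Nodes removed: 1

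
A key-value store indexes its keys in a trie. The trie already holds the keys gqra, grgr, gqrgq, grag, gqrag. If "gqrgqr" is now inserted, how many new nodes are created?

1

Walking "gqrgqr" from the root, the first 5 characters ("gqrgq") follow existing edges; "r" is the first miss.
Each of the 1 remaining characters creates one node.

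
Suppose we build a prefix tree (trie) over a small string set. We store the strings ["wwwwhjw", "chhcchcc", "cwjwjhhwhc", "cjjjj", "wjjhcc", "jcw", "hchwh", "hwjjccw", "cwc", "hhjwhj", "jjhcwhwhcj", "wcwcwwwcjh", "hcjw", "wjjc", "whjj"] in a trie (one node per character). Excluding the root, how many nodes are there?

77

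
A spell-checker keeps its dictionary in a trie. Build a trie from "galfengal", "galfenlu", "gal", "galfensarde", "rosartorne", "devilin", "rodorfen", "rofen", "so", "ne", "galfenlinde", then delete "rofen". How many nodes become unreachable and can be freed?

A node on "rofen"'s path can go only if nothing else ends at it or branches off below it.
The suffix "fen" (3 nodes) is used only by "rofen"; the node for "ro" still has the child "s", so pruning stops there.
Nodes removed: 3

3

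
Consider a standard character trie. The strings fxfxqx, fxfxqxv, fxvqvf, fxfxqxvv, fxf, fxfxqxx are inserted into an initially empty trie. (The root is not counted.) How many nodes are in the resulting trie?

Trace insertions, counting only characters that open a new branch:
  "fxfxqx" → 6 new (f, x, f, x, q, x)
  "fxfxqxv" → prefix "fxfxqx" already present; 1 new (v)
  "fxvqvf" → prefix "fx" already present; 4 new (v, q, v, f)
  "fxfxqxvv" → prefix "fxfxqxv" already present; 1 new (v)
  "fxf" → prefix "fxf" already present; 0 new (none)
  "fxfxqxx" → prefix "fxfxqx" already present; 1 new (x)
Total nodes = 6 + 1 + 4 + 1 + 0 + 1 = 13

13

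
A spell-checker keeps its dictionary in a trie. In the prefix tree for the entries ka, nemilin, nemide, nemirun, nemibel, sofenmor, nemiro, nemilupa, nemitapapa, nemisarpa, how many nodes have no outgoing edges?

10

A leaf is a node with no children — equivalently, the end of a word that is not a proper prefix of any other stored word.
Those words: "ka", "nemibel", "nemide", "nemilin", "nemilupa", "nemiro", "nemirun", "nemisarpa", "nemitapapa", "sofenmor"
Leaf count: 10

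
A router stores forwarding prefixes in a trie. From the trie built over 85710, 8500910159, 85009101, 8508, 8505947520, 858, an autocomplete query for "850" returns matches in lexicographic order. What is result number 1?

DFS of the "850" subtree visits, in order: "85009101", "8500910159", "8505947520", "8508"
Position 1: 85009101

85009101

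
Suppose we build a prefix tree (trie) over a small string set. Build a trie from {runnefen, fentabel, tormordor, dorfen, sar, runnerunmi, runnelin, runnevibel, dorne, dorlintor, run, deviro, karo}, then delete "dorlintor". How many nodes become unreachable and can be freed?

6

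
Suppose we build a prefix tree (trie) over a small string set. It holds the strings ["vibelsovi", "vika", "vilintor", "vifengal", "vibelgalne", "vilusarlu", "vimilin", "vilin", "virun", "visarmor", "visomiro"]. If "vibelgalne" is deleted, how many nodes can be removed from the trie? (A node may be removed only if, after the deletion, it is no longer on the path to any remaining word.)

5

A node on "vibelgalne"'s path can go only if nothing else ends at it or branches off below it.
The suffix "galne" (5 nodes) is used only by "vibelgalne"; the node for "vibel" still has the child "s", so pruning stops there.
Nodes removed: 5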